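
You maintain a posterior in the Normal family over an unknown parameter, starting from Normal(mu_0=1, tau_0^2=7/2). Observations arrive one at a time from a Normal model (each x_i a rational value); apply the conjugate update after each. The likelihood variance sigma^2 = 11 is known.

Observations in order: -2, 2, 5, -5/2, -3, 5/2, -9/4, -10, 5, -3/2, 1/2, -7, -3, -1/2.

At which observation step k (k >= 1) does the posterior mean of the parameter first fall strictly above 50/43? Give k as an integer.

k = 3

obs 1: x=-2 → posterior Normal(8/29, 77/29)
obs 2: x=2 → posterior Normal(11/18, 77/36)
obs 3: x=5 → posterior Normal(57/43, 77/43)
obs 4: x=-5/2 → posterior Normal(79/100, 77/50)
obs 5: x=-3 → posterior Normal(37/114, 77/57)
obs 6: x=5/2 → posterior Normal(9/16, 77/64)
obs 7: x=-9/4 → posterior Normal(81/284, 77/71)
obs 8: x=-10 → posterior Normal(-199/312, 77/78)
obs 9: x=5 → posterior Normal(-59/340, 77/85)
obs 10: x=-3/2 → posterior Normal(-101/368, 77/92)
obs 11: x=1/2 → posterior Normal(-29/132, 7/9)
obs 12: x=-7 → posterior Normal(-283/424, 77/106)
obs 13: x=-3 → posterior Normal(-367/452, 77/113)
obs 14: x=-1/2 → posterior Normal(-127/160, 77/120)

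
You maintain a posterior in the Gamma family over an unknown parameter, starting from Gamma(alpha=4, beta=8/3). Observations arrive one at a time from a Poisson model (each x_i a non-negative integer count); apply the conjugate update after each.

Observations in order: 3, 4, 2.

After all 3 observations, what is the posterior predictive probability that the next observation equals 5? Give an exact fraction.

3723338878708032742977/65536000000000000000000

obs 1: x=3 → posterior Gamma(7, 11/3)
obs 2: x=4 → posterior Gamma(11, 14/3)
obs 3: x=2 → posterior Gamma(13, 17/3)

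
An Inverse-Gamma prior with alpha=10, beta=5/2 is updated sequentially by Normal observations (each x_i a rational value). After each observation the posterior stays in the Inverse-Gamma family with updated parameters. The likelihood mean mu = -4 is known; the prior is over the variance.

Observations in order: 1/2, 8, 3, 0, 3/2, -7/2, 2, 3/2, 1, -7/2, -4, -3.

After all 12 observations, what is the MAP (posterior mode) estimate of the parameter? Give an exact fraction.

1429/136

obs 1: x=1/2 → posterior Inverse-Gamma(21/2, 101/8)
obs 2: x=8 → posterior Inverse-Gamma(11, 677/8)
obs 3: x=3 → posterior Inverse-Gamma(23/2, 873/8)
obs 4: x=0 → posterior Inverse-Gamma(12, 937/8)
obs 5: x=3/2 → posterior Inverse-Gamma(25/2, 529/4)
obs 6: x=-7/2 → posterior Inverse-Gamma(13, 1059/8)
obs 7: x=2 → posterior Inverse-Gamma(27/2, 1203/8)
obs 8: x=3/2 → posterior Inverse-Gamma(14, 331/2)
obs 9: x=1 → posterior Inverse-Gamma(29/2, 178)
obs 10: x=-7/2 → posterior Inverse-Gamma(15, 1425/8)
obs 11: x=-4 → posterior Inverse-Gamma(31/2, 1425/8)
obs 12: x=-3 → posterior Inverse-Gamma(16, 1429/8)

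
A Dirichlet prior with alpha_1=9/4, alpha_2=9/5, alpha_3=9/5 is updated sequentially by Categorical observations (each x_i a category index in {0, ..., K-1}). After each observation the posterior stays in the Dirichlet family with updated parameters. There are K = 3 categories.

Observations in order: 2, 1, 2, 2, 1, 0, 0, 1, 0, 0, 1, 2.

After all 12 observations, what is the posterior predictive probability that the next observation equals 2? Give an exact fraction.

116/357

obs 1: x=2 → posterior Dirichlet(9/4, 9/5, 14/5)
obs 2: x=1 → posterior Dirichlet(9/4, 14/5, 14/5)
obs 3: x=2 → posterior Dirichlet(9/4, 14/5, 19/5)
obs 4: x=2 → posterior Dirichlet(9/4, 14/5, 24/5)
obs 5: x=1 → posterior Dirichlet(9/4, 19/5, 24/5)
obs 6: x=0 → posterior Dirichlet(13/4, 19/5, 24/5)
obs 7: x=0 → posterior Dirichlet(17/4, 19/5, 24/5)
obs 8: x=1 → posterior Dirichlet(17/4, 24/5, 24/5)
obs 9: x=0 → posterior Dirichlet(21/4, 24/5, 24/5)
obs 10: x=0 → posterior Dirichlet(25/4, 24/5, 24/5)
obs 11: x=1 → posterior Dirichlet(25/4, 29/5, 24/5)
obs 12: x=2 → posterior Dirichlet(25/4, 29/5, 29/5)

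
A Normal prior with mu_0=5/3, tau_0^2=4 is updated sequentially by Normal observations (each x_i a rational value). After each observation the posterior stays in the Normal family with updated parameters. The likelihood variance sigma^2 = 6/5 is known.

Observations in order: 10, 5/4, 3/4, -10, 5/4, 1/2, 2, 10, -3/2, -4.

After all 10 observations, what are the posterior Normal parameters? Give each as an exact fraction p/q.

obs 1: x=10 → posterior Normal(105/13, 12/13)
obs 2: x=5/4 → posterior Normal(235/46, 12/23)
obs 3: x=3/4 → posterior Normal(125/33, 4/11)
obs 4: x=-10 → posterior Normal(25/43, 12/43)
obs 5: x=5/4 → posterior Normal(75/106, 12/53)
obs 6: x=1/2 → posterior Normal(85/126, 4/21)
obs 7: x=2 → posterior Normal(125/146, 12/73)
obs 8: x=10 → posterior Normal(325/166, 12/83)
obs 9: x=-3/2 → posterior Normal(295/186, 4/31)
obs 10: x=-4 → posterior Normal(215/206, 12/103)

mu_0=215/206, tau_0^2=12/103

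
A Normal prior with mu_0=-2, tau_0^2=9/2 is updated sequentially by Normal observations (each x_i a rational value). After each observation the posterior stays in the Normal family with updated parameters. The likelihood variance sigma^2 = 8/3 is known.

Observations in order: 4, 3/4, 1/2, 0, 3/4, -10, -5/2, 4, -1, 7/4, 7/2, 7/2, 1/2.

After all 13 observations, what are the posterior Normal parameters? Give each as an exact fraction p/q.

mu_0=493/1468, tau_0^2=72/367

obs 1: x=4 → posterior Normal(76/43, 72/43)
obs 2: x=3/4 → posterior Normal(11/8, 36/35)
obs 3: x=1/2 → posterior Normal(439/388, 72/97)
obs 4: x=0 → posterior Normal(439/496, 18/31)
obs 5: x=3/4 → posterior Normal(130/151, 72/151)
obs 6: x=-10 → posterior Normal(-70/89, 36/89)
obs 7: x=-5/2 → posterior Normal(-83/82, 72/205)
obs 8: x=4 → posterior Normal(-199/464, 9/29)
obs 9: x=-1 → posterior Normal(-253/518, 72/259)
obs 10: x=7/4 → posterior Normal(-317/1144, 36/143)
obs 11: x=7/2 → posterior Normal(61/1252, 72/313)
obs 12: x=7/2 → posterior Normal(439/1360, 18/85)
obs 13: x=1/2 → posterior Normal(493/1468, 72/367)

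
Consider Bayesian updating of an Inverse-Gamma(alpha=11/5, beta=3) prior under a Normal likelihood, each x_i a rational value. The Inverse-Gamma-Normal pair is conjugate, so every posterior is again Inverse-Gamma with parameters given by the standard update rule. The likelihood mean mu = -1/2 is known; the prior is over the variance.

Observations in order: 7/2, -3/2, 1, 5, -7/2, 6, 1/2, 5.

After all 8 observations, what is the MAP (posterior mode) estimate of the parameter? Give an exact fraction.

obs 1: x=7/2 → posterior Inverse-Gamma(27/10, 11)
obs 2: x=-3/2 → posterior Inverse-Gamma(16/5, 23/2)
obs 3: x=1 → posterior Inverse-Gamma(37/10, 101/8)
obs 4: x=5 → posterior Inverse-Gamma(21/5, 111/4)
obs 5: x=-7/2 → posterior Inverse-Gamma(47/10, 129/4)
obs 6: x=6 → posterior Inverse-Gamma(26/5, 427/8)
obs 7: x=1/2 → posterior Inverse-Gamma(57/10, 431/8)
obs 8: x=5 → posterior Inverse-Gamma(31/5, 69)

115/12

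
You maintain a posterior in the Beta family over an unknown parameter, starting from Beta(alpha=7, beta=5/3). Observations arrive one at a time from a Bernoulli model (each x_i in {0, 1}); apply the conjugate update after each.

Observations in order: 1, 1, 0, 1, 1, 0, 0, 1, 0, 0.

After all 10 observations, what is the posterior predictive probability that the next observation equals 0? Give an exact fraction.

5/14

obs 1: x=1 → posterior Beta(8, 5/3)
obs 2: x=1 → posterior Beta(9, 5/3)
obs 3: x=0 → posterior Beta(9, 8/3)
obs 4: x=1 → posterior Beta(10, 8/3)
obs 5: x=1 → posterior Beta(11, 8/3)
obs 6: x=0 → posterior Beta(11, 11/3)
obs 7: x=0 → posterior Beta(11, 14/3)
obs 8: x=1 → posterior Beta(12, 14/3)
obs 9: x=0 → posterior Beta(12, 17/3)
obs 10: x=0 → posterior Beta(12, 20/3)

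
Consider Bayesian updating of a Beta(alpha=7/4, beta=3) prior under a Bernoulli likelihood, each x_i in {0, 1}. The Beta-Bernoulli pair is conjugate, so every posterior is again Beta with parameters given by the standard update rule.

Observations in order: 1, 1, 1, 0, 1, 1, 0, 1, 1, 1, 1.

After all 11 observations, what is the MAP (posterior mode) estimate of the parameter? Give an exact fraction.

39/55

obs 1: x=1 → posterior Beta(11/4, 3)
obs 2: x=1 → posterior Beta(15/4, 3)
obs 3: x=1 → posterior Beta(19/4, 3)
obs 4: x=0 → posterior Beta(19/4, 4)
obs 5: x=1 → posterior Beta(23/4, 4)
obs 6: x=1 → posterior Beta(27/4, 4)
obs 7: x=0 → posterior Beta(27/4, 5)
obs 8: x=1 → posterior Beta(31/4, 5)
obs 9: x=1 → posterior Beta(35/4, 5)
obs 10: x=1 → posterior Beta(39/4, 5)
obs 11: x=1 → posterior Beta(43/4, 5)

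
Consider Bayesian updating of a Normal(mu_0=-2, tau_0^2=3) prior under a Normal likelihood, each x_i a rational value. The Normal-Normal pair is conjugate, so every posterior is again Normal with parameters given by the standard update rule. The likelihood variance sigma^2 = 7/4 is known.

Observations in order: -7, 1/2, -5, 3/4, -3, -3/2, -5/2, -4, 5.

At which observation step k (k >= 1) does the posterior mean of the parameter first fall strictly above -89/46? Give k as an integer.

k = 9

obs 1: x=-7 → posterior Normal(-98/19, 21/19)
obs 2: x=1/2 → posterior Normal(-92/31, 21/31)
obs 3: x=-5 → posterior Normal(-152/43, 21/43)
obs 4: x=3/4 → posterior Normal(-13/5, 21/55)
obs 5: x=-3 → posterior Normal(-179/67, 21/67)
obs 6: x=-3/2 → posterior Normal(-197/79, 21/79)
obs 7: x=-5/2 → posterior Normal(-227/91, 3/13)
obs 8: x=-4 → posterior Normal(-275/103, 21/103)
obs 9: x=5 → posterior Normal(-43/23, 21/115)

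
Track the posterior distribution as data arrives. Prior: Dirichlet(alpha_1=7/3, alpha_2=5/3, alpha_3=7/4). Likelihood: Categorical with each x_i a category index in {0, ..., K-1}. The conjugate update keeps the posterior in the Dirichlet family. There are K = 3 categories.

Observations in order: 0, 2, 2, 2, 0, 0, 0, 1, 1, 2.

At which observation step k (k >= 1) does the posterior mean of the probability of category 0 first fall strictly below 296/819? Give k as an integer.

k = 4

obs 1: x=0 → posterior Dirichlet(10/3, 5/3, 7/4)
obs 2: x=2 → posterior Dirichlet(10/3, 5/3, 11/4)
obs 3: x=2 → posterior Dirichlet(10/3, 5/3, 15/4)
obs 4: x=2 → posterior Dirichlet(10/3, 5/3, 19/4)
obs 5: x=0 → posterior Dirichlet(13/3, 5/3, 19/4)
obs 6: x=0 → posterior Dirichlet(16/3, 5/3, 19/4)
obs 7: x=0 → posterior Dirichlet(19/3, 5/3, 19/4)
obs 8: x=1 → posterior Dirichlet(19/3, 8/3, 19/4)
obs 9: x=1 → posterior Dirichlet(19/3, 11/3, 19/4)
obs 10: x=2 → posterior Dirichlet(19/3, 11/3, 23/4)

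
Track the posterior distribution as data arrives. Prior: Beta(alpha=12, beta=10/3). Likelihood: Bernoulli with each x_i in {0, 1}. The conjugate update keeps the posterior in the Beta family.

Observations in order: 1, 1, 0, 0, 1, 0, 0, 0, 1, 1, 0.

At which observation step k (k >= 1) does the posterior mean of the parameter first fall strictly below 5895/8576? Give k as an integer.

obs 1: x=1 → posterior Beta(13, 10/3)
obs 2: x=1 → posterior Beta(14, 10/3)
obs 3: x=0 → posterior Beta(14, 13/3)
obs 4: x=0 → posterior Beta(14, 16/3)
obs 5: x=1 → posterior Beta(15, 16/3)
obs 6: x=0 → posterior Beta(15, 19/3)
obs 7: x=0 → posterior Beta(15, 22/3)
obs 8: x=0 → posterior Beta(15, 25/3)
obs 9: x=1 → posterior Beta(16, 25/3)
obs 10: x=1 → posterior Beta(17, 25/3)
obs 11: x=0 → posterior Beta(17, 28/3)

k = 7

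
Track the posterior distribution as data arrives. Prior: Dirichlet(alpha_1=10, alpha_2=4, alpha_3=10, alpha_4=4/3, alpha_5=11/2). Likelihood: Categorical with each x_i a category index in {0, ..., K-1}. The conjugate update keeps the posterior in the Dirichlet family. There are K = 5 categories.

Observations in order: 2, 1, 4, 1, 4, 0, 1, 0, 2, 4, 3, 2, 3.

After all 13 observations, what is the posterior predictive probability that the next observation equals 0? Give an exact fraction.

72/263

obs 1: x=2 → posterior Dirichlet(10, 4, 11, 4/3, 11/2)
obs 2: x=1 → posterior Dirichlet(10, 5, 11, 4/3, 11/2)
obs 3: x=4 → posterior Dirichlet(10, 5, 11, 4/3, 13/2)
obs 4: x=1 → posterior Dirichlet(10, 6, 11, 4/3, 13/2)
obs 5: x=4 → posterior Dirichlet(10, 6, 11, 4/3, 15/2)
obs 6: x=0 → posterior Dirichlet(11, 6, 11, 4/3, 15/2)
obs 7: x=1 → posterior Dirichlet(11, 7, 11, 4/3, 15/2)
obs 8: x=0 → posterior Dirichlet(12, 7, 11, 4/3, 15/2)
obs 9: x=2 → posterior Dirichlet(12, 7, 12, 4/3, 15/2)
obs 10: x=4 → posterior Dirichlet(12, 7, 12, 4/3, 17/2)
obs 11: x=3 → posterior Dirichlet(12, 7, 12, 7/3, 17/2)
obs 12: x=2 → posterior Dirichlet(12, 7, 13, 7/3, 17/2)
obs 13: x=3 → posterior Dirichlet(12, 7, 13, 10/3, 17/2)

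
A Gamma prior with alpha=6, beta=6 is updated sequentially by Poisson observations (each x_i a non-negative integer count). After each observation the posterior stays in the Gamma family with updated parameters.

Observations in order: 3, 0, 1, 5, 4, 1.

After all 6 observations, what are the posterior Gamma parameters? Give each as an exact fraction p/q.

alpha=20, beta=12

obs 1: x=3 → posterior Gamma(9, 7)
obs 2: x=0 → posterior Gamma(9, 8)
obs 3: x=1 → posterior Gamma(10, 9)
obs 4: x=5 → posterior Gamma(15, 10)
obs 5: x=4 → posterior Gamma(19, 11)
obs 6: x=1 → posterior Gamma(20, 12)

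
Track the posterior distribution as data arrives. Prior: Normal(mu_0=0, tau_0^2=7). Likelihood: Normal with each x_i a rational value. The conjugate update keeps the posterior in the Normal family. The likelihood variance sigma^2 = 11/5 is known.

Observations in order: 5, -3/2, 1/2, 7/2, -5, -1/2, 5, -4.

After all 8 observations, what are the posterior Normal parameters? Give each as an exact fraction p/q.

mu_0=35/97, tau_0^2=77/291

obs 1: x=5 → posterior Normal(175/46, 77/46)
obs 2: x=-3/2 → posterior Normal(245/162, 77/81)
obs 3: x=1/2 → posterior Normal(35/29, 77/116)
obs 4: x=7/2 → posterior Normal(525/302, 77/151)
obs 5: x=-5 → posterior Normal(175/372, 77/186)
obs 6: x=-1/2 → posterior Normal(70/221, 77/221)
obs 7: x=5 → posterior Normal(245/256, 77/256)
obs 8: x=-4 → posterior Normal(35/97, 77/291)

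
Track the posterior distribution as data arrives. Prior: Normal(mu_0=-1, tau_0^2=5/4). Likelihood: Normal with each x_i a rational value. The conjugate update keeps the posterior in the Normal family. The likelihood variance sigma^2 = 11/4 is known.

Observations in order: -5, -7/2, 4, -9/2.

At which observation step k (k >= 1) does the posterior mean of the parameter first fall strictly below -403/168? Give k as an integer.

obs 1: x=-5 → posterior Normal(-9/4, 55/64)
obs 2: x=-7/2 → posterior Normal(-107/42, 55/84)
obs 3: x=4 → posterior Normal(-67/52, 55/104)
obs 4: x=-9/2 → posterior Normal(-56/31, 55/124)

k = 2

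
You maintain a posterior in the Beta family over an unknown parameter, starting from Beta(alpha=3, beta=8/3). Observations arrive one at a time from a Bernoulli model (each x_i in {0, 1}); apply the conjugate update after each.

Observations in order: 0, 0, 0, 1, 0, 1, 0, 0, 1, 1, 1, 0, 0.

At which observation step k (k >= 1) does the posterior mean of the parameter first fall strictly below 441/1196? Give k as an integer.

k = 3

obs 1: x=0 → posterior Beta(3, 11/3)
obs 2: x=0 → posterior Beta(3, 14/3)
obs 3: x=0 → posterior Beta(3, 17/3)
obs 4: x=1 → posterior Beta(4, 17/3)
obs 5: x=0 → posterior Beta(4, 20/3)
obs 6: x=1 → posterior Beta(5, 20/3)
obs 7: x=0 → posterior Beta(5, 23/3)
obs 8: x=0 → posterior Beta(5, 26/3)
obs 9: x=1 → posterior Beta(6, 26/3)
obs 10: x=1 → posterior Beta(7, 26/3)
obs 11: x=1 → posterior Beta(8, 26/3)
obs 12: x=0 → posterior Beta(8, 29/3)
obs 13: x=0 → posterior Beta(8, 32/3)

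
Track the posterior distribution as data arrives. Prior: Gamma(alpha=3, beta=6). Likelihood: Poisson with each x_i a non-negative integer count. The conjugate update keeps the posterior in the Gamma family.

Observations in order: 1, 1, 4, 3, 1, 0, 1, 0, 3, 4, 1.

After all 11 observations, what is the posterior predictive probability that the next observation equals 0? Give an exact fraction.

1174562876521148458974062689/4130428534112329328517709824

obs 1: x=1 → posterior Gamma(4, 7)
obs 2: x=1 → posterior Gamma(5, 8)
obs 3: x=4 → posterior Gamma(9, 9)
obs 4: x=3 → posterior Gamma(12, 10)
obs 5: x=1 → posterior Gamma(13, 11)
obs 6: x=0 → posterior Gamma(13, 12)
obs 7: x=1 → posterior Gamma(14, 13)
obs 8: x=0 → posterior Gamma(14, 14)
obs 9: x=3 → posterior Gamma(17, 15)
obs 10: x=4 → posterior Gamma(21, 16)
obs 11: x=1 → posterior Gamma(22, 17)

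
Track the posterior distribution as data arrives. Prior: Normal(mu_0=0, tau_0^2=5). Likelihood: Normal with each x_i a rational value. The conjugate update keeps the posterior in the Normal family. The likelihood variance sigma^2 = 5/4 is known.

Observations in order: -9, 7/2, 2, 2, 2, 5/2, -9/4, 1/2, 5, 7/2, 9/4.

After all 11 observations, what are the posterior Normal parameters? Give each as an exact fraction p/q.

mu_0=16/15, tau_0^2=1/9

obs 1: x=-9 → posterior Normal(-36/5, 1)
obs 2: x=7/2 → posterior Normal(-22/9, 5/9)
obs 3: x=2 → posterior Normal(-14/13, 5/13)
obs 4: x=2 → posterior Normal(-6/17, 5/17)
obs 5: x=2 → posterior Normal(2/21, 5/21)
obs 6: x=5/2 → posterior Normal(12/25, 1/5)
obs 7: x=-9/4 → posterior Normal(3/29, 5/29)
obs 8: x=1/2 → posterior Normal(5/33, 5/33)
obs 9: x=5 → posterior Normal(25/37, 5/37)
obs 10: x=7/2 → posterior Normal(39/41, 5/41)
obs 11: x=9/4 → posterior Normal(16/15, 1/9)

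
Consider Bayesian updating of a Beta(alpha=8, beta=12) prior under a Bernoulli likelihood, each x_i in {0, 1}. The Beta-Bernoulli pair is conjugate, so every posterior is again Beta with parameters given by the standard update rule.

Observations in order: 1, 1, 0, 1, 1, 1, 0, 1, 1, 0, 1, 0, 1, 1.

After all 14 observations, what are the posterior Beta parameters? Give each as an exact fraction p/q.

alpha=18, beta=16

obs 1: x=1 → posterior Beta(9, 12)
obs 2: x=1 → posterior Beta(10, 12)
obs 3: x=0 → posterior Beta(10, 13)
obs 4: x=1 → posterior Beta(11, 13)
obs 5: x=1 → posterior Beta(12, 13)
obs 6: x=1 → posterior Beta(13, 13)
obs 7: x=0 → posterior Beta(13, 14)
obs 8: x=1 → posterior Beta(14, 14)
obs 9: x=1 → posterior Beta(15, 14)
obs 10: x=0 → posterior Beta(15, 15)
obs 11: x=1 → posterior Beta(16, 15)
obs 12: x=0 → posterior Beta(16, 16)
obs 13: x=1 → posterior Beta(17, 16)
obs 14: x=1 → posterior Beta(18, 16)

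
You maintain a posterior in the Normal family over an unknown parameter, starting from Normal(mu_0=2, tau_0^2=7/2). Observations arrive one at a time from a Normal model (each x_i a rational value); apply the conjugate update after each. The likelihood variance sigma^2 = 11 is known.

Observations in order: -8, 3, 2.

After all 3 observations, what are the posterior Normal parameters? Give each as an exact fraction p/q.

mu_0=23/43, tau_0^2=77/43

obs 1: x=-8 → posterior Normal(-12/29, 77/29)
obs 2: x=3 → posterior Normal(1/4, 77/36)
obs 3: x=2 → posterior Normal(23/43, 77/43)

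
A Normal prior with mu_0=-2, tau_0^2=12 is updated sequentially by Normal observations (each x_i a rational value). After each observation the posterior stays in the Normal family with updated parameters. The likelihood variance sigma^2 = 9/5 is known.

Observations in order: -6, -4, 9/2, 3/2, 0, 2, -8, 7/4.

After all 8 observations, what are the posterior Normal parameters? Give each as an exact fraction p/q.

mu_0=-171/163, tau_0^2=36/163

obs 1: x=-6 → posterior Normal(-126/23, 36/23)
obs 2: x=-4 → posterior Normal(-206/43, 36/43)
obs 3: x=9/2 → posterior Normal(-116/63, 4/7)
obs 4: x=3/2 → posterior Normal(-86/83, 36/83)
obs 5: x=0 → posterior Normal(-86/103, 36/103)
obs 6: x=2 → posterior Normal(-46/123, 12/41)
obs 7: x=-8 → posterior Normal(-206/143, 36/143)
obs 8: x=7/4 → posterior Normal(-171/163, 36/163)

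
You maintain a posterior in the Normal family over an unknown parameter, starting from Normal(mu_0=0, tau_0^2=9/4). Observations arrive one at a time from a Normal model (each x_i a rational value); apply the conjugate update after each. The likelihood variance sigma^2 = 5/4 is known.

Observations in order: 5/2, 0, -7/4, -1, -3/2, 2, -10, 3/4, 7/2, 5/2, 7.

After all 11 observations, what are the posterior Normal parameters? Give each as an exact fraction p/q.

obs 1: x=5/2 → posterior Normal(45/28, 45/56)
obs 2: x=0 → posterior Normal(45/46, 45/92)
obs 3: x=-7/4 → posterior Normal(27/128, 45/128)
obs 4: x=-1 → posterior Normal(-9/164, 45/164)
obs 5: x=-3/2 → posterior Normal(-63/200, 9/40)
obs 6: x=2 → posterior Normal(9/236, 45/236)
obs 7: x=-10 → posterior Normal(-351/272, 45/272)
obs 8: x=3/4 → posterior Normal(-81/77, 45/308)
obs 9: x=7/2 → posterior Normal(-99/172, 45/344)
obs 10: x=5/2 → posterior Normal(-27/95, 9/76)
obs 11: x=7 → posterior Normal(9/26, 45/416)

mu_0=9/26, tau_0^2=45/416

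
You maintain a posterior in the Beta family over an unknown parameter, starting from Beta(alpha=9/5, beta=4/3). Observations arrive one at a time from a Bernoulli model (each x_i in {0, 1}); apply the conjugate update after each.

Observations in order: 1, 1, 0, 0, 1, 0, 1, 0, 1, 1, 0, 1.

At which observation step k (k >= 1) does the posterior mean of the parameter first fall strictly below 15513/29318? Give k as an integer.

k = 6

obs 1: x=1 → posterior Beta(14/5, 4/3)
obs 2: x=1 → posterior Beta(19/5, 4/3)
obs 3: x=0 → posterior Beta(19/5, 7/3)
obs 4: x=0 → posterior Beta(19/5, 10/3)
obs 5: x=1 → posterior Beta(24/5, 10/3)
obs 6: x=0 → posterior Beta(24/5, 13/3)
obs 7: x=1 → posterior Beta(29/5, 13/3)
obs 8: x=0 → posterior Beta(29/5, 16/3)
obs 9: x=1 → posterior Beta(34/5, 16/3)
obs 10: x=1 → posterior Beta(39/5, 16/3)
obs 11: x=0 → posterior Beta(39/5, 19/3)
obs 12: x=1 → posterior Beta(44/5, 19/3)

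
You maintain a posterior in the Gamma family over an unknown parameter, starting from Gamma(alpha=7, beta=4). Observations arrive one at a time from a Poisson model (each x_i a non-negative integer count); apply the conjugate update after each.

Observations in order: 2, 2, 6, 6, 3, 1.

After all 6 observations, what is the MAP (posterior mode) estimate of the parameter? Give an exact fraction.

obs 1: x=2 → posterior Gamma(9, 5)
obs 2: x=2 → posterior Gamma(11, 6)
obs 3: x=6 → posterior Gamma(17, 7)
obs 4: x=6 → posterior Gamma(23, 8)
obs 5: x=3 → posterior Gamma(26, 9)
obs 6: x=1 → posterior Gamma(27, 10)

13/5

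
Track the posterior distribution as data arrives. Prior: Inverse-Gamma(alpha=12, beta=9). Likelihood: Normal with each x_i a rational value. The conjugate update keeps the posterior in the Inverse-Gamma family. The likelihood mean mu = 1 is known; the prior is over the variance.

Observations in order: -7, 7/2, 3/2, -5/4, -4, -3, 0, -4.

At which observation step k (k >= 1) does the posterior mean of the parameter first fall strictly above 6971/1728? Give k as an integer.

k = 5

obs 1: x=-7 → posterior Inverse-Gamma(25/2, 41)
obs 2: x=7/2 → posterior Inverse-Gamma(13, 353/8)
obs 3: x=3/2 → posterior Inverse-Gamma(27/2, 177/4)
obs 4: x=-5/4 → posterior Inverse-Gamma(14, 1497/32)
obs 5: x=-4 → posterior Inverse-Gamma(29/2, 1897/32)
obs 6: x=-3 → posterior Inverse-Gamma(15, 2153/32)
obs 7: x=0 → posterior Inverse-Gamma(31/2, 2169/32)
obs 8: x=-4 → posterior Inverse-Gamma(16, 2569/32)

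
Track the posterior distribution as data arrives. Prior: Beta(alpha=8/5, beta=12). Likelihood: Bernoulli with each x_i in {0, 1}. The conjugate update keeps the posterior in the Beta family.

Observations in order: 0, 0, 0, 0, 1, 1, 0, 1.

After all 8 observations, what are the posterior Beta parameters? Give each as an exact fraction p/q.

obs 1: x=0 → posterior Beta(8/5, 13)
obs 2: x=0 → posterior Beta(8/5, 14)
obs 3: x=0 → posterior Beta(8/5, 15)
obs 4: x=0 → posterior Beta(8/5, 16)
obs 5: x=1 → posterior Beta(13/5, 16)
obs 6: x=1 → posterior Beta(18/5, 16)
obs 7: x=0 → posterior Beta(18/5, 17)
obs 8: x=1 → posterior Beta(23/5, 17)

alpha=23/5, beta=17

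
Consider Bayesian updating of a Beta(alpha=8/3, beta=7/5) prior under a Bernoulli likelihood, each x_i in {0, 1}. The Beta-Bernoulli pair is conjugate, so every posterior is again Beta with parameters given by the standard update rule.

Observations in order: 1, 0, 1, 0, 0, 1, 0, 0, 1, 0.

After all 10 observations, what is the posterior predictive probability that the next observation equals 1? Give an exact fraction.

obs 1: x=1 → posterior Beta(11/3, 7/5)
obs 2: x=0 → posterior Beta(11/3, 12/5)
obs 3: x=1 → posterior Beta(14/3, 12/5)
obs 4: x=0 → posterior Beta(14/3, 17/5)
obs 5: x=0 → posterior Beta(14/3, 22/5)
obs 6: x=1 → posterior Beta(17/3, 22/5)
obs 7: x=0 → posterior Beta(17/3, 27/5)
obs 8: x=0 → posterior Beta(17/3, 32/5)
obs 9: x=1 → posterior Beta(20/3, 32/5)
obs 10: x=0 → posterior Beta(20/3, 37/5)

100/211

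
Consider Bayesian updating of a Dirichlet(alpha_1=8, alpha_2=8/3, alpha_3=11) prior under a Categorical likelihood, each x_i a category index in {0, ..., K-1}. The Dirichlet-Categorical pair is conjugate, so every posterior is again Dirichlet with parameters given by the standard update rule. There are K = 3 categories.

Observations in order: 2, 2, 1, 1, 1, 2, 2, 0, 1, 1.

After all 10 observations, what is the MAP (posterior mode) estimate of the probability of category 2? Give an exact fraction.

21/43

obs 1: x=2 → posterior Dirichlet(8, 8/3, 12)
obs 2: x=2 → posterior Dirichlet(8, 8/3, 13)
obs 3: x=1 → posterior Dirichlet(8, 11/3, 13)
obs 4: x=1 → posterior Dirichlet(8, 14/3, 13)
obs 5: x=1 → posterior Dirichlet(8, 17/3, 13)
obs 6: x=2 → posterior Dirichlet(8, 17/3, 14)
obs 7: x=2 → posterior Dirichlet(8, 17/3, 15)
obs 8: x=0 → posterior Dirichlet(9, 17/3, 15)
obs 9: x=1 → posterior Dirichlet(9, 20/3, 15)
obs 10: x=1 → posterior Dirichlet(9, 23/3, 15)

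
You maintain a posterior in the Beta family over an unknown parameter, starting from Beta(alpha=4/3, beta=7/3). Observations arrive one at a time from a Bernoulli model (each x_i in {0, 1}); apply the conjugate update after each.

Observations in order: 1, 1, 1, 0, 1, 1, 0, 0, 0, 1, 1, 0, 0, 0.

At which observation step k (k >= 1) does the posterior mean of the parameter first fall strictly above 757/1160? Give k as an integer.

k = 6

obs 1: x=1 → posterior Beta(7/3, 7/3)
obs 2: x=1 → posterior Beta(10/3, 7/3)
obs 3: x=1 → posterior Beta(13/3, 7/3)
obs 4: x=0 → posterior Beta(13/3, 10/3)
obs 5: x=1 → posterior Beta(16/3, 10/3)
obs 6: x=1 → posterior Beta(19/3, 10/3)
obs 7: x=0 → posterior Beta(19/3, 13/3)
obs 8: x=0 → posterior Beta(19/3, 16/3)
obs 9: x=0 → posterior Beta(19/3, 19/3)
obs 10: x=1 → posterior Beta(22/3, 19/3)
obs 11: x=1 → posterior Beta(25/3, 19/3)
obs 12: x=0 → posterior Beta(25/3, 22/3)
obs 13: x=0 → posterior Beta(25/3, 25/3)
obs 14: x=0 → posterior Beta(25/3, 28/3)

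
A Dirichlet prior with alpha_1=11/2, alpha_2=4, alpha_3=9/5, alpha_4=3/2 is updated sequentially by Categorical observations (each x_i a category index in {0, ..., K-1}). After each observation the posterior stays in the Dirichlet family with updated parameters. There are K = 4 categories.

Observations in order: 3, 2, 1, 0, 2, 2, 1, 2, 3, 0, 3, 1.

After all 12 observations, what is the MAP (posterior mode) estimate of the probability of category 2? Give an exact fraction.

obs 1: x=3 → posterior Dirichlet(11/2, 4, 9/5, 5/2)
obs 2: x=2 → posterior Dirichlet(11/2, 4, 14/5, 5/2)
obs 3: x=1 → posterior Dirichlet(11/2, 5, 14/5, 5/2)
obs 4: x=0 → posterior Dirichlet(13/2, 5, 14/5, 5/2)
obs 5: x=2 → posterior Dirichlet(13/2, 5, 19/5, 5/2)
obs 6: x=2 → posterior Dirichlet(13/2, 5, 24/5, 5/2)
obs 7: x=1 → posterior Dirichlet(13/2, 6, 24/5, 5/2)
obs 8: x=2 → posterior Dirichlet(13/2, 6, 29/5, 5/2)
obs 9: x=3 → posterior Dirichlet(13/2, 6, 29/5, 7/2)
obs 10: x=0 → posterior Dirichlet(15/2, 6, 29/5, 7/2)
obs 11: x=3 → posterior Dirichlet(15/2, 6, 29/5, 9/2)
obs 12: x=1 → posterior Dirichlet(15/2, 7, 29/5, 9/2)

3/13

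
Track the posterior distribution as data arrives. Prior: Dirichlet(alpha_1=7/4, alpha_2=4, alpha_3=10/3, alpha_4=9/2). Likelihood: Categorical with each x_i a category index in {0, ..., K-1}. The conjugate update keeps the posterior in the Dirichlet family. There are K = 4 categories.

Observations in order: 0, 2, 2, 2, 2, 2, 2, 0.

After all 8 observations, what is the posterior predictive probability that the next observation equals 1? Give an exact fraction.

obs 1: x=0 → posterior Dirichlet(11/4, 4, 10/3, 9/2)
obs 2: x=2 → posterior Dirichlet(11/4, 4, 13/3, 9/2)
obs 3: x=2 → posterior Dirichlet(11/4, 4, 16/3, 9/2)
obs 4: x=2 → posterior Dirichlet(11/4, 4, 19/3, 9/2)
obs 5: x=2 → posterior Dirichlet(11/4, 4, 22/3, 9/2)
obs 6: x=2 → posterior Dirichlet(11/4, 4, 25/3, 9/2)
obs 7: x=2 → posterior Dirichlet(11/4, 4, 28/3, 9/2)
obs 8: x=0 → posterior Dirichlet(15/4, 4, 28/3, 9/2)

48/259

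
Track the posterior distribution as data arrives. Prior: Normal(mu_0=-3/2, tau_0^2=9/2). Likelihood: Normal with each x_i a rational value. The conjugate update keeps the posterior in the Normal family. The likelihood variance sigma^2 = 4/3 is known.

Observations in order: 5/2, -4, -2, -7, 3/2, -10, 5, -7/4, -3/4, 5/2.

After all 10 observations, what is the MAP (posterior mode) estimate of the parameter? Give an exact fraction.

obs 1: x=5/2 → posterior Normal(111/70, 36/35)
obs 2: x=-4 → posterior Normal(-105/124, 18/31)
obs 3: x=-2 → posterior Normal(-213/178, 36/89)
obs 4: x=-7 → posterior Normal(-591/232, 9/29)
obs 5: x=3/2 → posterior Normal(-255/143, 36/143)
obs 6: x=-10 → posterior Normal(-105/34, 18/85)
obs 7: x=5 → posterior Normal(-390/197, 36/197)
obs 8: x=-7/4 → posterior Normal(-1749/896, 9/56)
obs 9: x=-3/4 → posterior Normal(-915/502, 36/251)
obs 10: x=5/2 → posterior Normal(-195/139, 18/139)

-195/139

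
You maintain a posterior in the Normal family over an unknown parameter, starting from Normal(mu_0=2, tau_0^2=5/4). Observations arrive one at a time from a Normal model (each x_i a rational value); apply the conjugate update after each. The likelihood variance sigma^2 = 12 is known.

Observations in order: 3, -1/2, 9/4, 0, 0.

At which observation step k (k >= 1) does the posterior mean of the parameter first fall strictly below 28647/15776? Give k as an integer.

k = 4

obs 1: x=3 → posterior Normal(111/53, 60/53)
obs 2: x=-1/2 → posterior Normal(217/116, 30/29)
obs 3: x=9/4 → posterior Normal(479/252, 20/21)
obs 4: x=0 → posterior Normal(479/272, 15/17)
obs 5: x=0 → posterior Normal(479/292, 60/73)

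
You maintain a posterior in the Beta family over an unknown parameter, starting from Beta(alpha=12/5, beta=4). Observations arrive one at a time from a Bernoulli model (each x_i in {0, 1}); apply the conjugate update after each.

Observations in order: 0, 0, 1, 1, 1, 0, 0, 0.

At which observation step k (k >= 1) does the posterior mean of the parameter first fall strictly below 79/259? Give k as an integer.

obs 1: x=0 → posterior Beta(12/5, 5)
obs 2: x=0 → posterior Beta(12/5, 6)
obs 3: x=1 → posterior Beta(17/5, 6)
obs 4: x=1 → posterior Beta(22/5, 6)
obs 5: x=1 → posterior Beta(27/5, 6)
obs 6: x=0 → posterior Beta(27/5, 7)
obs 7: x=0 → posterior Beta(27/5, 8)
obs 8: x=0 → posterior Beta(27/5, 9)

k = 2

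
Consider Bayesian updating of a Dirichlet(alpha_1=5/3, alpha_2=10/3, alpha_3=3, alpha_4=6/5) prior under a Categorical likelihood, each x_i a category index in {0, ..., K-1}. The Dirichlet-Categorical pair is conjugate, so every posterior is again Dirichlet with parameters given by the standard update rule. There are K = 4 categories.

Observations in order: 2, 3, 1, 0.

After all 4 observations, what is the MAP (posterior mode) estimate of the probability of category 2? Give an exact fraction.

15/46

obs 1: x=2 → posterior Dirichlet(5/3, 10/3, 4, 6/5)
obs 2: x=3 → posterior Dirichlet(5/3, 10/3, 4, 11/5)
obs 3: x=1 → posterior Dirichlet(5/3, 13/3, 4, 11/5)
obs 4: x=0 → posterior Dirichlet(8/3, 13/3, 4, 11/5)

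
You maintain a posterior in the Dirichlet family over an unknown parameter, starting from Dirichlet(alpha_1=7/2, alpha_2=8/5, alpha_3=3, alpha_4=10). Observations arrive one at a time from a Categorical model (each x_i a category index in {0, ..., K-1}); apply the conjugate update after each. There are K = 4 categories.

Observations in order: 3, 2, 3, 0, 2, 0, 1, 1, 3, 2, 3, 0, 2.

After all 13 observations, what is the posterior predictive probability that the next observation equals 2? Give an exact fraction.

70/311

obs 1: x=3 → posterior Dirichlet(7/2, 8/5, 3, 11)
obs 2: x=2 → posterior Dirichlet(7/2, 8/5, 4, 11)
obs 3: x=3 → posterior Dirichlet(7/2, 8/5, 4, 12)
obs 4: x=0 → posterior Dirichlet(9/2, 8/5, 4, 12)
obs 5: x=2 → posterior Dirichlet(9/2, 8/5, 5, 12)
obs 6: x=0 → posterior Dirichlet(11/2, 8/5, 5, 12)
obs 7: x=1 → posterior Dirichlet(11/2, 13/5, 5, 12)
obs 8: x=1 → posterior Dirichlet(11/2, 18/5, 5, 12)
obs 9: x=3 → posterior Dirichlet(11/2, 18/5, 5, 13)
obs 10: x=2 → posterior Dirichlet(11/2, 18/5, 6, 13)
obs 11: x=3 → posterior Dirichlet(11/2, 18/5, 6, 14)
obs 12: x=0 → posterior Dirichlet(13/2, 18/5, 6, 14)
obs 13: x=2 → posterior Dirichlet(13/2, 18/5, 7, 14)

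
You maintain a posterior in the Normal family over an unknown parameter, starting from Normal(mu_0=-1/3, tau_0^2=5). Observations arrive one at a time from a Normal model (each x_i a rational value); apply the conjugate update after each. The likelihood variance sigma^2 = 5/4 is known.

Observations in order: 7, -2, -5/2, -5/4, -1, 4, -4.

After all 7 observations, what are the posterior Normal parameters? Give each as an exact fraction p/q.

obs 1: x=7 → posterior Normal(83/15, 1)
obs 2: x=-2 → posterior Normal(59/27, 5/9)
obs 3: x=-5/2 → posterior Normal(29/39, 5/13)
obs 4: x=-5/4 → posterior Normal(14/51, 5/17)
obs 5: x=-1 → posterior Normal(2/63, 5/21)
obs 6: x=4 → posterior Normal(2/3, 1/5)
obs 7: x=-4 → posterior Normal(2/87, 5/29)

mu_0=2/87, tau_0^2=5/29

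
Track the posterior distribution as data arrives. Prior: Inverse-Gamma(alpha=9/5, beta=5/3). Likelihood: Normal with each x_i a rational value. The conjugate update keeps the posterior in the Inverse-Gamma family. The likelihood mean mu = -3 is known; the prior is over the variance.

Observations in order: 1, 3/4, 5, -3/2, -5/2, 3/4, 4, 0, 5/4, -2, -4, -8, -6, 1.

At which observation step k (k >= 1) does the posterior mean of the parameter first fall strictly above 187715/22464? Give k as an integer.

k = 2

obs 1: x=1 → posterior Inverse-Gamma(23/10, 29/3)
obs 2: x=3/4 → posterior Inverse-Gamma(14/5, 1603/96)
obs 3: x=5 → posterior Inverse-Gamma(33/10, 4675/96)
obs 4: x=-3/2 → posterior Inverse-Gamma(19/5, 4783/96)
obs 5: x=-5/2 → posterior Inverse-Gamma(43/10, 4795/96)
obs 6: x=3/4 → posterior Inverse-Gamma(24/5, 2735/48)
obs 7: x=4 → posterior Inverse-Gamma(53/10, 3911/48)
obs 8: x=0 → posterior Inverse-Gamma(29/5, 4127/48)
obs 9: x=5/4 → posterior Inverse-Gamma(63/10, 9121/96)
obs 10: x=-2 → posterior Inverse-Gamma(34/5, 9169/96)
obs 11: x=-4 → posterior Inverse-Gamma(73/10, 9217/96)
obs 12: x=-8 → posterior Inverse-Gamma(39/5, 10417/96)
obs 13: x=-6 → posterior Inverse-Gamma(83/10, 10849/96)
obs 14: x=1 → posterior Inverse-Gamma(44/5, 11617/96)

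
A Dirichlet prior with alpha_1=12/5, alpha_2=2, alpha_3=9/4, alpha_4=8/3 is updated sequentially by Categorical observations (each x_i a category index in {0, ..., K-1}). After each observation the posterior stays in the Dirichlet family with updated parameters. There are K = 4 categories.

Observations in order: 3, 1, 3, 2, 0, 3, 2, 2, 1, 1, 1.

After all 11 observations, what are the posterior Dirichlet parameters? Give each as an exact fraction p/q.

obs 1: x=3 → posterior Dirichlet(12/5, 2, 9/4, 11/3)
obs 2: x=1 → posterior Dirichlet(12/5, 3, 9/4, 11/3)
obs 3: x=3 → posterior Dirichlet(12/5, 3, 9/4, 14/3)
obs 4: x=2 → posterior Dirichlet(12/5, 3, 13/4, 14/3)
obs 5: x=0 → posterior Dirichlet(17/5, 3, 13/4, 14/3)
obs 6: x=3 → posterior Dirichlet(17/5, 3, 13/4, 17/3)
obs 7: x=2 → posterior Dirichlet(17/5, 3, 17/4, 17/3)
obs 8: x=2 → posterior Dirichlet(17/5, 3, 21/4, 17/3)
obs 9: x=1 → posterior Dirichlet(17/5, 4, 21/4, 17/3)
obs 10: x=1 → posterior Dirichlet(17/5, 5, 21/4, 17/3)
obs 11: x=1 → posterior Dirichlet(17/5, 6, 21/4, 17/3)

alpha_1=17/5, alpha_2=6, alpha_3=21/4, alpha_4=17/3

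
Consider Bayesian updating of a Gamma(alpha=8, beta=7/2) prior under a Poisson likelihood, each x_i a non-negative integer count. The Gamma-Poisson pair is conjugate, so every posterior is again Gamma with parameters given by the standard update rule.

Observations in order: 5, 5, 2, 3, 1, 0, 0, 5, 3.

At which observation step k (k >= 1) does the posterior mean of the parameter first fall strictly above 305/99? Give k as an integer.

k = 2

obs 1: x=5 → posterior Gamma(13, 9/2)
obs 2: x=5 → posterior Gamma(18, 11/2)
obs 3: x=2 → posterior Gamma(20, 13/2)
obs 4: x=3 → posterior Gamma(23, 15/2)
obs 5: x=1 → posterior Gamma(24, 17/2)
obs 6: x=0 → posterior Gamma(24, 19/2)
obs 7: x=0 → posterior Gamma(24, 21/2)
obs 8: x=5 → posterior Gamma(29, 23/2)
obs 9: x=3 → posterior Gamma(32, 25/2)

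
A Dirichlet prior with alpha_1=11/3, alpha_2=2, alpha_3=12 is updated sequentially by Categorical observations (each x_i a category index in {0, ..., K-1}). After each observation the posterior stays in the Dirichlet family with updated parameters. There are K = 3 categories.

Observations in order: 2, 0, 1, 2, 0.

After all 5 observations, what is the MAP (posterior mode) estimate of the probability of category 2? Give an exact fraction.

obs 1: x=2 → posterior Dirichlet(11/3, 2, 13)
obs 2: x=0 → posterior Dirichlet(14/3, 2, 13)
obs 3: x=1 → posterior Dirichlet(14/3, 3, 13)
obs 4: x=2 → posterior Dirichlet(14/3, 3, 14)
obs 5: x=0 → posterior Dirichlet(17/3, 3, 14)

39/59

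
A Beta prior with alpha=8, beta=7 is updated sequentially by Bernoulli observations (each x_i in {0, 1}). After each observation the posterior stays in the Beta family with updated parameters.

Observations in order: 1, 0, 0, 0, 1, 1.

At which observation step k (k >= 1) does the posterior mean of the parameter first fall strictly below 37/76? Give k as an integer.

k = 4

obs 1: x=1 → posterior Beta(9, 7)
obs 2: x=0 → posterior Beta(9, 8)
obs 3: x=0 → posterior Beta(9, 9)
obs 4: x=0 → posterior Beta(9, 10)
obs 5: x=1 → posterior Beta(10, 10)
obs 6: x=1 → posterior Beta(11, 10)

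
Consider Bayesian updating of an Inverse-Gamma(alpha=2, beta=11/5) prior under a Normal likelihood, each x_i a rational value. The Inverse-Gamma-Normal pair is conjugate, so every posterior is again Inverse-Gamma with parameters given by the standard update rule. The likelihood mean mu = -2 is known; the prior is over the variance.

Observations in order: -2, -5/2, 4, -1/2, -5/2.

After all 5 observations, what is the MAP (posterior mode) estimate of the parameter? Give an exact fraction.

863/220

obs 1: x=-2 → posterior Inverse-Gamma(5/2, 11/5)
obs 2: x=-5/2 → posterior Inverse-Gamma(3, 93/40)
obs 3: x=4 → posterior Inverse-Gamma(7/2, 813/40)
obs 4: x=-1/2 → posterior Inverse-Gamma(4, 429/20)
obs 5: x=-5/2 → posterior Inverse-Gamma(9/2, 863/40)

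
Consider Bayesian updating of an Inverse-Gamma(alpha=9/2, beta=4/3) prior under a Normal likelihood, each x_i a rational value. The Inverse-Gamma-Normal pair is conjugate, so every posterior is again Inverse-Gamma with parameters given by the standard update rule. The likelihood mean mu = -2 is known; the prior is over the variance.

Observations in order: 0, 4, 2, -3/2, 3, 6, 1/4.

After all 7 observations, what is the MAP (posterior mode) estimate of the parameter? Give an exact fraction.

7343/864

obs 1: x=0 → posterior Inverse-Gamma(5, 10/3)
obs 2: x=4 → posterior Inverse-Gamma(11/2, 64/3)
obs 3: x=2 → posterior Inverse-Gamma(6, 88/3)
obs 4: x=-3/2 → posterior Inverse-Gamma(13/2, 707/24)
obs 5: x=3 → posterior Inverse-Gamma(7, 1007/24)
obs 6: x=6 → posterior Inverse-Gamma(15/2, 1775/24)
obs 7: x=1/4 → posterior Inverse-Gamma(8, 7343/96)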